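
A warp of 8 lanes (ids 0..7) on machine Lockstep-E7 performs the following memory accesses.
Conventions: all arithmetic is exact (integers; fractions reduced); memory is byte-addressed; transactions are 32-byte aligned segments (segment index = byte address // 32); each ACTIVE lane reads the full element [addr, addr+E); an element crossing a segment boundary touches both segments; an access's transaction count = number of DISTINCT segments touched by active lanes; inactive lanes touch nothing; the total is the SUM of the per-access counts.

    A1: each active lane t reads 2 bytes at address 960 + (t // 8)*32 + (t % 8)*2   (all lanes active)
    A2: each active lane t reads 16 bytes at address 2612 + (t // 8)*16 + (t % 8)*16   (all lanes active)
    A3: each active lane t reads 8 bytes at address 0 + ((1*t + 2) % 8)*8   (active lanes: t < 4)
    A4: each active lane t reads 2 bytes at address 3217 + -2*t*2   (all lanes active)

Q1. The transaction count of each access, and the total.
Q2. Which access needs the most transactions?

A1: 1 transaction
A2: 5 transactions
A3: 2 transactions
A4: 2 transactions

Answer: 1,5,2,2; total 10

Answer: A2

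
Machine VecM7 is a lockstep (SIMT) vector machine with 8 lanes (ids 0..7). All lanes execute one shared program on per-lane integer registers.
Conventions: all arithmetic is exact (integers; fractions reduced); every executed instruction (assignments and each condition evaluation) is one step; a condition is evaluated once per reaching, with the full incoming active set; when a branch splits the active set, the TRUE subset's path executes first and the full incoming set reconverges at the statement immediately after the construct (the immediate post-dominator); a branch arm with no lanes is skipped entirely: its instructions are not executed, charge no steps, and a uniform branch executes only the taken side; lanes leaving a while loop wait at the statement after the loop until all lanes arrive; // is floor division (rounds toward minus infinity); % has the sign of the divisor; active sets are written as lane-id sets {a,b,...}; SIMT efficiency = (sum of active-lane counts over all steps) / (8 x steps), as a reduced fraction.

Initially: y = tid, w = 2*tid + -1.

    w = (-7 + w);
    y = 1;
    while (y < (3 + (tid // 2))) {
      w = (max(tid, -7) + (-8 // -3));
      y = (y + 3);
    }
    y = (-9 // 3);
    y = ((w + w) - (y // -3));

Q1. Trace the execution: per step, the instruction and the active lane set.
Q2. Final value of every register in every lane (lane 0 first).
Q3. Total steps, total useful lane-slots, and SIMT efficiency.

step 0: w <- (-7 + w)                {0,1,2,3,4,5,6,7}
step 1: y <- 1                       {0,1,2,3,4,5,6,7}
step 2: eval (y < (3 + (tid // 2)))  {0,1,2,3,4,5,6,7}
step 3: w <- (max(tid, -7) + (-8 // -3)) {0,1,2,3,4,5,6,7}
step 4: y <- (y + 3)                 {0,1,2,3,4,5,6,7}
step 5: eval (y < (3 + (tid // 2)))  {0,1,2,3,4,5,6,7}
step 6: w <- (max(tid, -7) + (-8 // -3)) {4,5,6,7}
step 7: y <- (y + 3)                 {4,5,6,7}
step 8: eval (y < (3 + (tid // 2)))  {4,5,6,7}
step 9: y <- (-9 // 3)               {0,1,2,3,4,5,6,7}
step 10: y <- ((w + w) - (y // -3))   {0,1,2,3,4,5,6,7}

Answer: 11 steps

y: 3,5,7,9,11,13,15,17
w: 2,3,4,5,6,7,8,9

steps = 11; useful = 76; efficiency = 76/88 = 19/22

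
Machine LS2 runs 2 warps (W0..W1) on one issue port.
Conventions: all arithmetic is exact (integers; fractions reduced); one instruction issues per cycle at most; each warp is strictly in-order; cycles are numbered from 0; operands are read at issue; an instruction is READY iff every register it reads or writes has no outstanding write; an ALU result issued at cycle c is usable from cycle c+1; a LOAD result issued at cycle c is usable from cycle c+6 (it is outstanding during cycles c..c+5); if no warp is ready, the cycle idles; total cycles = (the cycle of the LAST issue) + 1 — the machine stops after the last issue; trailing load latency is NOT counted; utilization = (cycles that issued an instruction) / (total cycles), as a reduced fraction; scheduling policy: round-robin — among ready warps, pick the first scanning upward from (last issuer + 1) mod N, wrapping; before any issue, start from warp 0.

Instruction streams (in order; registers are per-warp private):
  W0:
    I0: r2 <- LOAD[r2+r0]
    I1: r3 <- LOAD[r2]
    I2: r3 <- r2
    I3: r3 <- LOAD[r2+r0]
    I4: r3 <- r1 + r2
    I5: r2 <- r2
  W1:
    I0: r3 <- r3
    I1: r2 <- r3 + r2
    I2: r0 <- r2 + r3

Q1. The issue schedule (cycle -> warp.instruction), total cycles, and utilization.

cycle 0: W0.I0
cycle 1: W1.I0
cycle 2: W1.I1
cycle 3: W1.I2
cycle 4: idle
cycle 5: idle
cycle 6: W0.I1
cycle 7: idle
cycle 8: idle
cycle 9: idle
cycle 10: idle
cycle 11: idle
cycle 12: W0.I2
cycle 13: W0.I3
cycle 14: idle
cycle 15: idle
cycle 16: idle
cycle 17: idle
cycle 18: idle
cycle 19: W0.I4
cycle 20: W0.I5

Answer: 21 cycles, utilization 3/7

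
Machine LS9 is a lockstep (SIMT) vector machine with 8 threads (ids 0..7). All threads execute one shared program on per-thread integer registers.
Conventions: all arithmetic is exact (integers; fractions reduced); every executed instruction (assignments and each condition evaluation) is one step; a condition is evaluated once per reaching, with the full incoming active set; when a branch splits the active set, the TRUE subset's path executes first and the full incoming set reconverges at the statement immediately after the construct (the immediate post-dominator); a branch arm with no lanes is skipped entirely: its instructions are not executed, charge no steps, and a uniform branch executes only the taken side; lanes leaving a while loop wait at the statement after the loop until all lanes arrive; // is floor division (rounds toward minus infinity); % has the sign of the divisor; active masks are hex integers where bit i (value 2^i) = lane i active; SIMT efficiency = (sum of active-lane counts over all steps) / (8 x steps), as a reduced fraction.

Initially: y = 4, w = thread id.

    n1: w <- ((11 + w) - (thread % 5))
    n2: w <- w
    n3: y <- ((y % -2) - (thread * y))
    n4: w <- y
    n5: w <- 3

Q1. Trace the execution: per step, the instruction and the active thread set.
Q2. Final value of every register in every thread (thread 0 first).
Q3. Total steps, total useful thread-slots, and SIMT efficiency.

step 0: w <- ((11 + w) - (thread % 5)) 0xff
step 1: w <- w                       0xff
step 2: y <- ((y % -2) - (thread * y)) 0xff
step 3: w <- y                       0xff
step 4: w <- 3                       0xff

Answer: 5 steps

y: 0,-4,-8,-12,-16,-20,-24,-28
w: 3,3,3,3,3,3,3,3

steps = 5; useful = 40; efficiency = 40/40 = 1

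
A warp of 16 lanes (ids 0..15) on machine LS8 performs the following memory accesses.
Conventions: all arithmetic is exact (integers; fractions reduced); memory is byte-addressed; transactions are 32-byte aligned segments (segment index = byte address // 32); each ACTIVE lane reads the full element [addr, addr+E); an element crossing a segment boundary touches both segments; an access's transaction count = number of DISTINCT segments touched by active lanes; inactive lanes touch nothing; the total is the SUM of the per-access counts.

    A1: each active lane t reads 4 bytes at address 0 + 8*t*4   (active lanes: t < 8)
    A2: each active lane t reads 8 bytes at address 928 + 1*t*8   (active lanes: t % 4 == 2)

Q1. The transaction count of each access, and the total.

A1: 8 transactions
A2: 4 transactions

Answer: 8,4; total 12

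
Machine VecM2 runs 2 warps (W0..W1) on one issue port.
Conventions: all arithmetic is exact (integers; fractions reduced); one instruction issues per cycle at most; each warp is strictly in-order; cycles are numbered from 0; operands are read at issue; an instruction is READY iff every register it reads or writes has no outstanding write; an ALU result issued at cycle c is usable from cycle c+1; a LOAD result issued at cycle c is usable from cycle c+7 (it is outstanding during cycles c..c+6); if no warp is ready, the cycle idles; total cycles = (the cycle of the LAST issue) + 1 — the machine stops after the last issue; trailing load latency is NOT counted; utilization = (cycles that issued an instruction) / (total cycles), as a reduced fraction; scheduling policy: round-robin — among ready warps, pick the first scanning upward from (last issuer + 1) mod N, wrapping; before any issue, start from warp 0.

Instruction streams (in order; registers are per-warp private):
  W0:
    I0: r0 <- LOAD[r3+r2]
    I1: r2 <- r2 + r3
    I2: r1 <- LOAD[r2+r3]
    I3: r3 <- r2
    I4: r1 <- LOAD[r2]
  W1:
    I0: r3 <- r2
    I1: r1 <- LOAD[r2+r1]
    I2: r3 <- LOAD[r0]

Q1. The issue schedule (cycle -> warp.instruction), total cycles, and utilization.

cycle 0: W0.I0
cycle 1: W1.I0
cycle 2: W0.I1
cycle 3: W1.I1
cycle 4: W0.I2
cycle 5: W1.I2
cycle 6: W0.I3
cycle 7: idle
cycle 8: idle
cycle 9: idle
cycle 10: idle
cycle 11: W0.I4

Answer: 12 cycles, utilization 2/3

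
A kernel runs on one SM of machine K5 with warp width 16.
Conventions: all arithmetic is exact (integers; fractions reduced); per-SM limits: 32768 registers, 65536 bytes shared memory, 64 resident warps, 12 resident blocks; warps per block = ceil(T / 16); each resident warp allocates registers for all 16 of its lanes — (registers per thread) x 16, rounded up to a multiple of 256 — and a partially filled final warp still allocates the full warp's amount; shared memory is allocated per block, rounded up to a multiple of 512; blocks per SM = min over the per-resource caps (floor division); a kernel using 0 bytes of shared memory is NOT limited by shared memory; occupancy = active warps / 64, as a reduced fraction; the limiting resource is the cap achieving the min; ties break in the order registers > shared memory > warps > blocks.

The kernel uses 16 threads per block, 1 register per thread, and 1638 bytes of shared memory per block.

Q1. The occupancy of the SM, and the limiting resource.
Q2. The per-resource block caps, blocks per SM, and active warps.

Answer: occupancy 3/16, limited by blocks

registers: 128 blocks
shared memory: 32 blocks
warps: 64 blocks
blocks: 12 blocks

Answer: 12 blocks, 12 active warps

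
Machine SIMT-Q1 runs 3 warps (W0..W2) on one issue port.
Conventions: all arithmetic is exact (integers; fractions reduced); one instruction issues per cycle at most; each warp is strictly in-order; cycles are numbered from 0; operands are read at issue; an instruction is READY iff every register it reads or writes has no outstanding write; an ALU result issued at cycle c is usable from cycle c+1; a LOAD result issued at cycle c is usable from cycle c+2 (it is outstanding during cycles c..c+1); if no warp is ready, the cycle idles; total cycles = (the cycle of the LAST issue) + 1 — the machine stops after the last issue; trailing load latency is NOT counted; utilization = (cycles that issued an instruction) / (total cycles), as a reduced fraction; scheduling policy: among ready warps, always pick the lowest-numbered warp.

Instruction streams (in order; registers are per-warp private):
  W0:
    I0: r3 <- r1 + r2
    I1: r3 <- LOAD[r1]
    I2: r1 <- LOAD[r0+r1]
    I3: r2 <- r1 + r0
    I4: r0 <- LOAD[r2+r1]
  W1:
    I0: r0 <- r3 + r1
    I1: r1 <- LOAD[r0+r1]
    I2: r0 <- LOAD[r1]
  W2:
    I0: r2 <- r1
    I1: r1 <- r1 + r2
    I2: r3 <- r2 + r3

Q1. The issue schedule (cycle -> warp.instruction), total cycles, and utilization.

cycle 0: W0.I0
cycle 1: W0.I1
cycle 2: W0.I2
cycle 3: W1.I0
cycle 4: W0.I3
cycle 5: W0.I4
cycle 6: W1.I1
cycle 7: W2.I0
cycle 8: W1.I2
cycle 9: W2.I1
cycle 10: W2.I2

Answer: 11 cycles, utilization 1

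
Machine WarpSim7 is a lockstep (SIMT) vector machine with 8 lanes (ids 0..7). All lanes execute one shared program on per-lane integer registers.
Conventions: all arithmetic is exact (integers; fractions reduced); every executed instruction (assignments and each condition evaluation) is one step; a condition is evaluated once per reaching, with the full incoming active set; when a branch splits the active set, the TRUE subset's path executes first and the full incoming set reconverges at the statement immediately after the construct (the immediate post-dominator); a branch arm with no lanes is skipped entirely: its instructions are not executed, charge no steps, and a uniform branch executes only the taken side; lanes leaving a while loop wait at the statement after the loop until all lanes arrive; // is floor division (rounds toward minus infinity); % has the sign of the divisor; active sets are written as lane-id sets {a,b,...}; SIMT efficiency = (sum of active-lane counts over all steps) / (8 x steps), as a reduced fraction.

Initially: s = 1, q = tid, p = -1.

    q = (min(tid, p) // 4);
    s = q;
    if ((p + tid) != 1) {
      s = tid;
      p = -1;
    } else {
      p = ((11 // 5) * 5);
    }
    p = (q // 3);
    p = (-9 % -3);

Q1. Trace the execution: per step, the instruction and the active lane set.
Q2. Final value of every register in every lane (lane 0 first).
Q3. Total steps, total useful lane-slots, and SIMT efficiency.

step 0: q <- (min(tid, p) // 4)      {0,1,2,3,4,5,6,7}
step 1: s <- q                       {0,1,2,3,4,5,6,7}
step 2: eval ((p + tid) != 1)        {0,1,2,3,4,5,6,7}
step 3: s <- tid                     {0,1,3,4,5,6,7}
step 4: p <- -1                      {0,1,3,4,5,6,7}
step 5: p <- ((11 // 5) * 5)         {2}
step 6: p <- (q // 3)                {0,1,2,3,4,5,6,7}
step 7: p <- (-9 % -3)               {0,1,2,3,4,5,6,7}

Answer: 8 steps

s: 0,1,-1,3,4,5,6,7
q: -1,-1,-1,-1,-1,-1,-1,-1
p: 0,0,0,0,0,0,0,0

steps = 8; useful = 55; efficiency = 55/64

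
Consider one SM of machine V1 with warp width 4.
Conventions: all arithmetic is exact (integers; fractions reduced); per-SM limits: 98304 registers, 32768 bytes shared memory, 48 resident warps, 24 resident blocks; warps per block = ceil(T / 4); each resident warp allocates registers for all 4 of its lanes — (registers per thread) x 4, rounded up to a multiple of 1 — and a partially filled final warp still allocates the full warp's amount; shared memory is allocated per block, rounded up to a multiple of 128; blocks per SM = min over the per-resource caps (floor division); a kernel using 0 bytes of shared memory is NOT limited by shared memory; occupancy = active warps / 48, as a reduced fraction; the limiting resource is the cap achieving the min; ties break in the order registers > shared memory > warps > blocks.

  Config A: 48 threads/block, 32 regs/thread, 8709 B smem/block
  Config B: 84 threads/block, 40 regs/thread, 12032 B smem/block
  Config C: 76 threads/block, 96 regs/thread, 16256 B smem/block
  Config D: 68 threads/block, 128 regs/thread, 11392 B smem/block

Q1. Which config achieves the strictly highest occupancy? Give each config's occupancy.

occupancies: A 3/4, B 7/8, C 19/24, D 17/24

Answer: B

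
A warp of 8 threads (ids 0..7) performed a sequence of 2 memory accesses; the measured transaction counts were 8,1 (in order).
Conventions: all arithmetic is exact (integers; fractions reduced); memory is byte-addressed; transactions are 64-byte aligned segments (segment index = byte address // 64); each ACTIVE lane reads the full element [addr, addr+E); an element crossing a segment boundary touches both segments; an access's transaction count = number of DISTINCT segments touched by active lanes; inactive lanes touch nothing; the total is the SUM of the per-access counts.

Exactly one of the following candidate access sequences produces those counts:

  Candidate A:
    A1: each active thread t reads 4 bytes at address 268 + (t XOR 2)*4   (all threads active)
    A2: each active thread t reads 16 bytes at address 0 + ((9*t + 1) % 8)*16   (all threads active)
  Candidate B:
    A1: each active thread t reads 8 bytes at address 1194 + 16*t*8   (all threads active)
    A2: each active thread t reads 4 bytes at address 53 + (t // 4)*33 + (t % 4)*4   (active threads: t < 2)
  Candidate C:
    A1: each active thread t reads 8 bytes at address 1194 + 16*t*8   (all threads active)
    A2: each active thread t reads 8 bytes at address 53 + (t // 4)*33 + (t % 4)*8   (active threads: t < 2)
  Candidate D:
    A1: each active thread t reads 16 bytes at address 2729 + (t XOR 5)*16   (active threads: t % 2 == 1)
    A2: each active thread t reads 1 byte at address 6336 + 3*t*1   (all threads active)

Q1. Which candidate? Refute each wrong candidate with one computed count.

A: A1 gives 1 transaction, not 8
C: A2 gives 2 transactions, not 1
D: A1 gives 3 transactions, not 8
B: all counts match (8,1)

Answer: B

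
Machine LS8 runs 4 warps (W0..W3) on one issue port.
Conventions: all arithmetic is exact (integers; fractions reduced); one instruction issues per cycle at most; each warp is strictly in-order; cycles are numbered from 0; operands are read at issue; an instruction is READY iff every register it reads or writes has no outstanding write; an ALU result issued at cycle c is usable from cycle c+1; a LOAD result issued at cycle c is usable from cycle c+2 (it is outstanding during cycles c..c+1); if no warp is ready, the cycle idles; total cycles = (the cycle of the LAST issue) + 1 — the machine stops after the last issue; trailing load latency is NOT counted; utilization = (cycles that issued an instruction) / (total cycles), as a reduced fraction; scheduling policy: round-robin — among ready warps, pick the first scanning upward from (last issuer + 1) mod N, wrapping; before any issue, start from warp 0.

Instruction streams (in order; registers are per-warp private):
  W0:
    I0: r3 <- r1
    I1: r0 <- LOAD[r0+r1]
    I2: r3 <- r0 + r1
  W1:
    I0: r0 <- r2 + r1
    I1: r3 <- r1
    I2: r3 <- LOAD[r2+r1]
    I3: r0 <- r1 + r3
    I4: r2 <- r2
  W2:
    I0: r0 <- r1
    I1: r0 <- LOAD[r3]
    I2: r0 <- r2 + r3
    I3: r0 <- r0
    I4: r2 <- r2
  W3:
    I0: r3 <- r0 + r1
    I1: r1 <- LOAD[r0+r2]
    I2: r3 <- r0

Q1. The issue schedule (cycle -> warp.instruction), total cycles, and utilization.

cycle 0: W0.I0
cycle 1: W1.I0
cycle 2: W2.I0
cycle 3: W3.I0
cycle 4: W0.I1
cycle 5: W1.I1
cycle 6: W2.I1
cycle 7: W3.I1
cycle 8: W0.I2
cycle 9: W1.I2
cycle 10: W2.I2
cycle 11: W3.I2
cycle 12: W1.I3
cycle 13: W2.I3
cycle 14: W1.I4
cycle 15: W2.I4

Answer: 16 cycles, utilization 1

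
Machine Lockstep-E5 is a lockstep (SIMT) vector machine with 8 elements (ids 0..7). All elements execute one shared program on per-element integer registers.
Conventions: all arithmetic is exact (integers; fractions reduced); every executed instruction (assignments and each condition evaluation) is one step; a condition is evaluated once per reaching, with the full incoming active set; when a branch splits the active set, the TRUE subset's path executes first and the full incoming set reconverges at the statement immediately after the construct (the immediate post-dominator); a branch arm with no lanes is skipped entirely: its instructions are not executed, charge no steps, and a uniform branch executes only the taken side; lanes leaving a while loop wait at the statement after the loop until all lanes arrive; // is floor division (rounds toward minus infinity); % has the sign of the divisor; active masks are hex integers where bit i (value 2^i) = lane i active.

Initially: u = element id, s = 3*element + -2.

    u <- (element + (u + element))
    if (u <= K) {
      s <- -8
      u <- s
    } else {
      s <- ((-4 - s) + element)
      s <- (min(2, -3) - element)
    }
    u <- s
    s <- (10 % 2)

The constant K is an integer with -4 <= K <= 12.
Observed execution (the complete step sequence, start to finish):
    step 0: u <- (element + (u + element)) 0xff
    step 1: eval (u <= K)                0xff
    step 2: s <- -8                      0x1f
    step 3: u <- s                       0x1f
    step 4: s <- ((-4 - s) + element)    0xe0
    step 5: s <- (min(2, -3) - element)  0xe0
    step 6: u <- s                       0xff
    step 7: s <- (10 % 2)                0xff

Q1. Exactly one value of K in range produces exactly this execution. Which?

Answer: K = 12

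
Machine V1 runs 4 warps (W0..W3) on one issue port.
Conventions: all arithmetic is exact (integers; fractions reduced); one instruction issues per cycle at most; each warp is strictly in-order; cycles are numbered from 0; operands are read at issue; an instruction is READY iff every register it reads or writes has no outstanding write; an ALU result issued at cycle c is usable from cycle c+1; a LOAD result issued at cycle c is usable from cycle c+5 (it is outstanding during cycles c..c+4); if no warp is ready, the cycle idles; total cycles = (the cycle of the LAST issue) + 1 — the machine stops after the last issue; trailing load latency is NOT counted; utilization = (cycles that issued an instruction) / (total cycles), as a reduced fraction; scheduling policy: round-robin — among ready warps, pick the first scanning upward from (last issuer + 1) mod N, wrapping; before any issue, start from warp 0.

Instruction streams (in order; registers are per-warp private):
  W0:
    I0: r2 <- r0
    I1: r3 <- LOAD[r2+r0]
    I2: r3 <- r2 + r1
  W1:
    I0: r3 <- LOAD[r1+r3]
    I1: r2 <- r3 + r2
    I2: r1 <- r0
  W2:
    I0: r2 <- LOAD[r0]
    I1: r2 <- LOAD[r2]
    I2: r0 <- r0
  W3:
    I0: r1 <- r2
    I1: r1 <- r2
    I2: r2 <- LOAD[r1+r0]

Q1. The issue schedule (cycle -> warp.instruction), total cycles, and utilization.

cycle 0: W0.I0
cycle 1: W1.I0
cycle 2: W2.I0
cycle 3: W3.I0
cycle 4: W0.I1
cycle 5: W3.I1
cycle 6: W1.I1
cycle 7: W2.I1
cycle 8: W3.I2
cycle 9: W0.I2
cycle 10: W1.I2
cycle 11: W2.I2

Answer: 12 cycles, utilization 1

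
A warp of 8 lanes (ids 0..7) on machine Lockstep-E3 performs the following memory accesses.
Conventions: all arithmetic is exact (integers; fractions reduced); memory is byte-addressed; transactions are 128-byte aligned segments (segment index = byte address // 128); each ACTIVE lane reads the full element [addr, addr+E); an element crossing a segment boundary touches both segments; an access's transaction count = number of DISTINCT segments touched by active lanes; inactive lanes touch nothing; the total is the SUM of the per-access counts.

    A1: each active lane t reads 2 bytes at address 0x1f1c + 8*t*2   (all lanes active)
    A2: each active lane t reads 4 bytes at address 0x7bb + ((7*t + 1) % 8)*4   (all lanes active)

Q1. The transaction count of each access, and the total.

A1: 2 transactions
A2: 1 transaction

Answer: 2,1; total 3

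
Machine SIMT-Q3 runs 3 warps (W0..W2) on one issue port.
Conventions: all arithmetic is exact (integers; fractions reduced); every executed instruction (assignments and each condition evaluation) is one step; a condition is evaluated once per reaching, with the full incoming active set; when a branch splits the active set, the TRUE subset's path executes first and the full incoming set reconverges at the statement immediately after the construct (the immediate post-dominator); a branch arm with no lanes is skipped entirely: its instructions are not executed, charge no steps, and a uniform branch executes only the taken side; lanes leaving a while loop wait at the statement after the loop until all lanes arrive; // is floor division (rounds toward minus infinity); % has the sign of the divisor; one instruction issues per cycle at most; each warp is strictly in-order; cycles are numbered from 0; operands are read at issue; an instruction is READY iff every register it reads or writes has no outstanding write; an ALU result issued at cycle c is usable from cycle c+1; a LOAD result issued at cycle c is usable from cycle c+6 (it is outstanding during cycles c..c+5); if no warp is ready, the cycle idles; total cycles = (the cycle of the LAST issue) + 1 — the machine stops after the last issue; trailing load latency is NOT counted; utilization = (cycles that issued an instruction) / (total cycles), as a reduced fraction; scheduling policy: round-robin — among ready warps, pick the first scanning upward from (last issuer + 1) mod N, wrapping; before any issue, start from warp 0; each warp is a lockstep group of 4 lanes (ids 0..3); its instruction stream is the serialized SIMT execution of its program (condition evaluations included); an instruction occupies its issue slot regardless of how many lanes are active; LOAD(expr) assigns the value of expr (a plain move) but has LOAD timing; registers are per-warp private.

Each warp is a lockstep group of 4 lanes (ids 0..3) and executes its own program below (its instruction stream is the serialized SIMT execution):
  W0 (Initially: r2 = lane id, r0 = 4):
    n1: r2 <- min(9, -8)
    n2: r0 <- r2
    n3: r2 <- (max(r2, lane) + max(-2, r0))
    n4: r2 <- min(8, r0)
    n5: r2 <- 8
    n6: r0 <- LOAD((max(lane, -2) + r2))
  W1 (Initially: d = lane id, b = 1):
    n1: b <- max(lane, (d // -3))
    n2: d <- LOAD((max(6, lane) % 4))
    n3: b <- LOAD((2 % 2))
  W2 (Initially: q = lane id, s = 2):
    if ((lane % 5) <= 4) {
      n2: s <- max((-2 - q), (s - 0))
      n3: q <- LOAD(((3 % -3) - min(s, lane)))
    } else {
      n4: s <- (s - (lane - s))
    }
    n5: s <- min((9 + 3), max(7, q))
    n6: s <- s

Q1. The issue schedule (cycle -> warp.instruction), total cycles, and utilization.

cycle 0: W0.I0
cycle 1: W1.I0
cycle 2: W2.I0
cycle 3: W0.I1
cycle 4: W1.I1
cycle 5: W2.I1
cycle 6: W0.I2
cycle 7: W1.I2
cycle 8: W2.I2
cycle 9: W0.I3
cycle 10: W0.I4
cycle 11: W0.I5
cycle 12: idle
cycle 13: idle
cycle 14: W2.I3
cycle 15: W2.I4

Answer: 16 cycles, utilization 7/8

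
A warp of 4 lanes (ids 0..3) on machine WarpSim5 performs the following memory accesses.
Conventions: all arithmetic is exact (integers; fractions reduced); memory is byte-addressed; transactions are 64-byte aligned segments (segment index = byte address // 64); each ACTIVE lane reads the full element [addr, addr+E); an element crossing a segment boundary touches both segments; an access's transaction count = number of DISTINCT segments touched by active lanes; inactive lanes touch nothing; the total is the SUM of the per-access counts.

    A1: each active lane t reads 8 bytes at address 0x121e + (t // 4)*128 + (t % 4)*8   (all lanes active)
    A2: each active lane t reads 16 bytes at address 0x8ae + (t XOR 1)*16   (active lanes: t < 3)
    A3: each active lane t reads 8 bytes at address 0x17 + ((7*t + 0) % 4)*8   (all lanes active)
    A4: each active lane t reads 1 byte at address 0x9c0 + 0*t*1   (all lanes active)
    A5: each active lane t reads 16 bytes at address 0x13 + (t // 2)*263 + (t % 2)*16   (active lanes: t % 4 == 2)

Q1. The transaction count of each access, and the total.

A1: 1 transaction
A2: 2 transactions
A3: 1 transaction
A4: 1 transaction
A5: 1 transaction

Answer: 1,2,1,1,1; total 6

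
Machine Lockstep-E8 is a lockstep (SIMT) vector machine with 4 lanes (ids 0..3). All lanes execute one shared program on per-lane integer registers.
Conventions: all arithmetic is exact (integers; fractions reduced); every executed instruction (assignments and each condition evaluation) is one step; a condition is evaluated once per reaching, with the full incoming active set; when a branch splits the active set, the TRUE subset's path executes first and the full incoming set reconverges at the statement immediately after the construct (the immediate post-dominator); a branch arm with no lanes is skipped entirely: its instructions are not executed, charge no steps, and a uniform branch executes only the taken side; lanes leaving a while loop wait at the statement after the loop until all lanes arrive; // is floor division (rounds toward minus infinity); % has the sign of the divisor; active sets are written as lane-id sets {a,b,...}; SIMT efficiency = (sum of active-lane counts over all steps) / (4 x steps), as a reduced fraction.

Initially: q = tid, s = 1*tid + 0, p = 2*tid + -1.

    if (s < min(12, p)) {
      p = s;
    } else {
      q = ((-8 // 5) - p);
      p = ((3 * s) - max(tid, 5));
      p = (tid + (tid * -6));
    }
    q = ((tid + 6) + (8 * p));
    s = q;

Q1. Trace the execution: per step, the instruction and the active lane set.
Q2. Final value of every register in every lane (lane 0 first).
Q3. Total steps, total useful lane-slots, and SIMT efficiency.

step 0: eval (s < min(12, p))        {0,1,2,3}
step 1: p <- s                       {2,3}
step 2: q <- ((-8 // 5) - p)         {0,1}
step 3: p <- ((3 * s) - max(tid, 5)) {0,1}
step 4: p <- (tid + (tid * -6))      {0,1}
step 5: q <- ((tid + 6) + (8 * p))   {0,1,2,3}
step 6: s <- q                       {0,1,2,3}

Answer: 7 steps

q: 6,-33,24,33
s: 6,-33,24,33
p: 0,-5,2,3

steps = 7; useful = 20; efficiency = 20/28 = 5/7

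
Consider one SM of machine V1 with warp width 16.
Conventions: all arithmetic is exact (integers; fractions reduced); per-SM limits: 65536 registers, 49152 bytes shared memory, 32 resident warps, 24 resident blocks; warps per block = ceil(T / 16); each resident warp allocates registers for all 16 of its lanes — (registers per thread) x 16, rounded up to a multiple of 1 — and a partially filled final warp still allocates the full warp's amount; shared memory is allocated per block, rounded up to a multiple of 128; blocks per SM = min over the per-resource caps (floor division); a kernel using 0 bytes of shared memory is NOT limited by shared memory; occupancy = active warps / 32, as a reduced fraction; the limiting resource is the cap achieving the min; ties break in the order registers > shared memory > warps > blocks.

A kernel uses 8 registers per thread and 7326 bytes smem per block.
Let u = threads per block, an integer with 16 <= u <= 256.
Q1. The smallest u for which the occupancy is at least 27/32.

Answer: u = 65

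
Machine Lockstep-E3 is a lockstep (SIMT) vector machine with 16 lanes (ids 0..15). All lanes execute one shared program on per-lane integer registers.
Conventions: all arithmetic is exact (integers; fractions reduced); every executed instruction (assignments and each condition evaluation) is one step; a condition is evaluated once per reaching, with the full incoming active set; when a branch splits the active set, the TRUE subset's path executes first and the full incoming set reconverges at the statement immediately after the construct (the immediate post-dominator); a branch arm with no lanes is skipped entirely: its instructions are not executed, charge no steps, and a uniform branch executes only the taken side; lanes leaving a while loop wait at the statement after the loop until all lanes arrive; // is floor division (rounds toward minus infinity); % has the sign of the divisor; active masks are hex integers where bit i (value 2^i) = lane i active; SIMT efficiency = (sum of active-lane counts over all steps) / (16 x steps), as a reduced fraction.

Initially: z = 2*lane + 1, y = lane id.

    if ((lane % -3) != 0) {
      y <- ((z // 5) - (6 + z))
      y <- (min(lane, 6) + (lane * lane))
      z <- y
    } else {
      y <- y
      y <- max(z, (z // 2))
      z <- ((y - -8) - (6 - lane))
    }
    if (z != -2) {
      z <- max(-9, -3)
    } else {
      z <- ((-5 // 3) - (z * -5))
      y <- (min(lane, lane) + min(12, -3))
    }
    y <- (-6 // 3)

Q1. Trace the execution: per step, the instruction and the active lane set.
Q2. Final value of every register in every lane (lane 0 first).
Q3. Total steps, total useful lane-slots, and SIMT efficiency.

step 0: eval ((lane % -3) != 0)      0xffff
step 1: y <- ((z // 5) - (6 + z))    0x6db6
step 2: y <- (min(lane, 6) + (lane * lane)) 0x6db6
step 3: z <- y                       0x6db6
step 4: y <- y                       0x9249
step 5: y <- max(z, (z // 2))        0x9249
step 6: z <- ((y - -8) - (6 - lane)) 0x9249
step 7: eval (z != -2)               0xffff
step 8: z <- max(-9, -3)             0xffff
step 9: y <- (-6 // 3)               0xffff

Answer: 10 steps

z: -3,-3,-3,-3,-3,-3,-3,-3,-3,-3,-3,-3,-3,-3,-3,-3
y: -2,-2,-2,-2,-2,-2,-2,-2,-2,-2,-2,-2,-2,-2,-2,-2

steps = 10; useful = 112; efficiency = 112/160 = 7/10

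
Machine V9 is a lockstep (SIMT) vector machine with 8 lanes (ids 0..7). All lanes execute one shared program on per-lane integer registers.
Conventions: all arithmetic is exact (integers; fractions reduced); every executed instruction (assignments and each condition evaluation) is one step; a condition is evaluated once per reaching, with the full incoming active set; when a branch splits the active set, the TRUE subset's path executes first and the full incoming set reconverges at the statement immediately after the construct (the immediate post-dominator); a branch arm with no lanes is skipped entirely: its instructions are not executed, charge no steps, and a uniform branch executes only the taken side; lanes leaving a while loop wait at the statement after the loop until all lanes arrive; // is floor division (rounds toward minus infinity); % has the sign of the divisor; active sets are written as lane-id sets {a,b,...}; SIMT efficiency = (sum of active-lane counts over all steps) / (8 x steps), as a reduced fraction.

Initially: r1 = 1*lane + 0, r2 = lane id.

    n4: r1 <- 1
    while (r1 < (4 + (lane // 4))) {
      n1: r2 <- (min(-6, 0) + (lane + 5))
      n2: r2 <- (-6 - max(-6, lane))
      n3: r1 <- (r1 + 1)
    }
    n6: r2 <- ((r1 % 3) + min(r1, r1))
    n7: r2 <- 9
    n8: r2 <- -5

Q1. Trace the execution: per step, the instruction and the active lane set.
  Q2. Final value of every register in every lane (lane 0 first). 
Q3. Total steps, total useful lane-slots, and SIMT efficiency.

step 0: r1 <- 1                      {0,1,2,3,4,5,6,7}
step 1: eval (r1 < (4 + (lane // 4))) {0,1,2,3,4,5,6,7}
step 2: r2 <- (min(-6, 0) + (lane + 5)) {0,1,2,3,4,5,6,7}
step 3: r2 <- (-6 - max(-6, lane))   {0,1,2,3,4,5,6,7}
step 4: r1 <- (r1 + 1)               {0,1,2,3,4,5,6,7}
step 5: eval (r1 < (4 + (lane // 4))) {0,1,2,3,4,5,6,7}
step 6: r2 <- (min(-6, 0) + (lane + 5)) {0,1,2,3,4,5,6,7}
step 7: r2 <- (-6 - max(-6, lane))   {0,1,2,3,4,5,6,7}
step 8: r1 <- (r1 + 1)               {0,1,2,3,4,5,6,7}
step 9: eval (r1 < (4 + (lane // 4))) {0,1,2,3,4,5,6,7}
step 10: r2 <- (min(-6, 0) + (lane + 5)) {0,1,2,3,4,5,6,7}
step 11: r2 <- (-6 - max(-6, lane))   {0,1,2,3,4,5,6,7}
step 12: r1 <- (r1 + 1)               {0,1,2,3,4,5,6,7}
step 13: eval (r1 < (4 + (lane // 4))) {0,1,2,3,4,5,6,7}
step 14: r2 <- (min(-6, 0) + (lane + 5)) {4,5,6,7}
step 15: r2 <- (-6 - max(-6, lane))   {4,5,6,7}
step 16: r1 <- (r1 + 1)               {4,5,6,7}
step 17: eval (r1 < (4 + (lane // 4))) {4,5,6,7}
step 18: r2 <- ((r1 % 3) + min(r1, r1)) {0,1,2,3,4,5,6,7}
step 19: r2 <- 9                      {0,1,2,3,4,5,6,7}
step 20: r2 <- -5                     {0,1,2,3,4,5,6,7}

Answer: 21 steps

r1: 4,4,4,4,5,5,5,5
r2: -5,-5,-5,-5,-5,-5,-5,-5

steps = 21; useful = 152; efficiency = 152/168 = 19/21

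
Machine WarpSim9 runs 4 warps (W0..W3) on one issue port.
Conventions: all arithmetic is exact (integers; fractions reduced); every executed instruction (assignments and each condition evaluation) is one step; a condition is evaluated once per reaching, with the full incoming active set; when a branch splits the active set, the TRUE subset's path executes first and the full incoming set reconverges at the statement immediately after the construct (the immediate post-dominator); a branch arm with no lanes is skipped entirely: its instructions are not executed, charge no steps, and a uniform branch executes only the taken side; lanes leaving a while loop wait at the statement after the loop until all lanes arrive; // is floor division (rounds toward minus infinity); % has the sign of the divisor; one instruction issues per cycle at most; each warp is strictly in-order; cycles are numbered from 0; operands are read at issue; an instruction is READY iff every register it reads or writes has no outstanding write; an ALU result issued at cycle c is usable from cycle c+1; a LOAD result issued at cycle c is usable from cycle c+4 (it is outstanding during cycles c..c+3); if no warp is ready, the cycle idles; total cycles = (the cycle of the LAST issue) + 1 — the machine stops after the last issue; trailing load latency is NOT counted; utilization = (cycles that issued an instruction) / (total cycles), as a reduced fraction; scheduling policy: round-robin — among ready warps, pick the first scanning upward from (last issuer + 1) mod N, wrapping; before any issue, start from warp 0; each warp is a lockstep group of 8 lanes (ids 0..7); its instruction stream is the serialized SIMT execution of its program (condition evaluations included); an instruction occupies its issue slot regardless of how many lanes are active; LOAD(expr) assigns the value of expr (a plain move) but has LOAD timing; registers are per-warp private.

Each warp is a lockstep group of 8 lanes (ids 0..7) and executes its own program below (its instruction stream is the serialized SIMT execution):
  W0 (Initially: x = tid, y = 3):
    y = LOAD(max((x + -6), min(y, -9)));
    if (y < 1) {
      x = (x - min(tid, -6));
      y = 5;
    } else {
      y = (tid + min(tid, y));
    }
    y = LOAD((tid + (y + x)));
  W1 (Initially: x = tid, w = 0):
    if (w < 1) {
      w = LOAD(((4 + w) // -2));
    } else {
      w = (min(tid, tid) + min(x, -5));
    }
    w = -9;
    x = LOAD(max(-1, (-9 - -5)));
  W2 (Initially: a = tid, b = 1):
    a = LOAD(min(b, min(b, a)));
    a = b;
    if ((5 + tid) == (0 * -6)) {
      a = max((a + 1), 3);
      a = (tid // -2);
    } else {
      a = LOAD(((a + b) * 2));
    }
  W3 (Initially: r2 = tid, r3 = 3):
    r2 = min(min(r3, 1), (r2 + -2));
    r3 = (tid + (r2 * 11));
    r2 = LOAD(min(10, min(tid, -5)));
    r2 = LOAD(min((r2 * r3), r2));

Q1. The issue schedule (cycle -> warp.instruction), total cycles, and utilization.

cycle 0: W0.I0
cycle 1: W1.I0
cycle 2: W2.I0
cycle 3: W3.I0
cycle 4: W0.I1
cycle 5: W1.I1
cycle 6: W2.I1
cycle 7: W3.I1
cycle 8: W0.I2
cycle 9: W1.I2
cycle 10: W2.I2
cycle 11: W3.I2
cycle 12: W0.I3
cycle 13: W1.I3
cycle 14: W2.I3
cycle 15: W3.I3
cycle 16: W0.I4
cycle 17: W0.I5

Answer: 18 cycles, utilization 1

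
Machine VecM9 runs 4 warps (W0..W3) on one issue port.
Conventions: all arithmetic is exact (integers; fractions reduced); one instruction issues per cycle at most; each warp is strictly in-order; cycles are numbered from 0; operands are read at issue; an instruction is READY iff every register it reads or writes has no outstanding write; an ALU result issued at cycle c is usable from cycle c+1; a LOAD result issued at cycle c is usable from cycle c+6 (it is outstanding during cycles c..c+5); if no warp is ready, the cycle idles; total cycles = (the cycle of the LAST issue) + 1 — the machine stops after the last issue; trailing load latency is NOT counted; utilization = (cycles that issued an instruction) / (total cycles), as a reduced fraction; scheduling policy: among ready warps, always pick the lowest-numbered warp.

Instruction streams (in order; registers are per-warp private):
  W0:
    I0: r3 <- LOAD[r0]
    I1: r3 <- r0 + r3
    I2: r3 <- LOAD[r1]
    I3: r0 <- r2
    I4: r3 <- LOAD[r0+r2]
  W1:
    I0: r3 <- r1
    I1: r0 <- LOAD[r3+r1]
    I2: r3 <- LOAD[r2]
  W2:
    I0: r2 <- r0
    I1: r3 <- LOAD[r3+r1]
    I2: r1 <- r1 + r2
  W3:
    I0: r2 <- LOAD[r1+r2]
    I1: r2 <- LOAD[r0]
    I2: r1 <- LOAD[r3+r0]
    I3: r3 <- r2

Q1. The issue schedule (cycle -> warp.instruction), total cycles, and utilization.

cycle 0: W0.I0
cycle 1: W1.I0
cycle 2: W1.I1
cycle 3: W1.I2
cycle 4: W2.I0
cycle 5: W2.I1
cycle 6: W0.I1
cycle 7: W0.I2
cycle 8: W0.I3
cycle 9: W2.I2
cycle 10: W3.I0
cycle 11: idle
cycle 12: idle
cycle 13: W0.I4
cycle 14: idle
cycle 15: idle
cycle 16: W3.I1
cycle 17: W3.I2
cycle 18: idle
cycle 19: idle
cycle 20: idle
cycle 21: idle
cycle 22: W3.I3

Answer: 23 cycles, utilization 15/23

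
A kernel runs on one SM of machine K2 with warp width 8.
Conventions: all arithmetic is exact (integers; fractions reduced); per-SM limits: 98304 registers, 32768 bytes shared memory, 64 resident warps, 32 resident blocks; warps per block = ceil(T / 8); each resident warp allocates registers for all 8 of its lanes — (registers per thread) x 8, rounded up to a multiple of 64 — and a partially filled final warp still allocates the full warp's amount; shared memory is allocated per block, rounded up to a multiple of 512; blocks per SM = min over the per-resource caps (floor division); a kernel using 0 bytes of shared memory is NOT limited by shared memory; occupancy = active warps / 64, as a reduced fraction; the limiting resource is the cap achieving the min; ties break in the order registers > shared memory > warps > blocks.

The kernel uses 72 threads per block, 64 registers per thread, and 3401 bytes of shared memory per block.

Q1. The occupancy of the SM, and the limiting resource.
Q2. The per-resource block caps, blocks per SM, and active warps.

Answer: occupancy 63/64, limited by warps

registers: 21 blocks
shared memory: 9 blocks
warps: 7 blocks
blocks: 32 blocks

Answer: 7 blocks, 63 active warps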